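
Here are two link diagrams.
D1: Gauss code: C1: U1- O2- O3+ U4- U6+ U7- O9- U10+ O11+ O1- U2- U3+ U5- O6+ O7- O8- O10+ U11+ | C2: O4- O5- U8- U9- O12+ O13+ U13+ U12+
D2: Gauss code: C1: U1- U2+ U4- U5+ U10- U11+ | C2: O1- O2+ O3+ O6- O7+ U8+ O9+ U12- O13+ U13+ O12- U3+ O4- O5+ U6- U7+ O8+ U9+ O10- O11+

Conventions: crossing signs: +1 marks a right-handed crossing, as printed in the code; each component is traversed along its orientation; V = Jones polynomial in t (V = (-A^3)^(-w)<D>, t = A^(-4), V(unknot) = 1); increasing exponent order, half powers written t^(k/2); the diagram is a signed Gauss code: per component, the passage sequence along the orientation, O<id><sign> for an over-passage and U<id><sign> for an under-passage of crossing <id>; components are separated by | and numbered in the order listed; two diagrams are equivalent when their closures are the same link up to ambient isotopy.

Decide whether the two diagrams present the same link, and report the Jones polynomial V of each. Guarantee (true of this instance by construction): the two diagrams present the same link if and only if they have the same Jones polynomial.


equivalent: no
D1 (bracket A^-1 - A^3 + A^7 + A^15; 13 crossings at w = -1): V = -t^(-9/2) - t^(-5/2) + t^(-3/2) - t^(-1/2)
V(D2) = -t^(1/2) - t^(3/2) - t^(5/2) + t^(9/2)  (w +3, c 13, <D> = -A^-9 + A^-1 + A^3 + A^7)
key observation: 2 classes among 2 diagrams; unequal V(t) rules out equality


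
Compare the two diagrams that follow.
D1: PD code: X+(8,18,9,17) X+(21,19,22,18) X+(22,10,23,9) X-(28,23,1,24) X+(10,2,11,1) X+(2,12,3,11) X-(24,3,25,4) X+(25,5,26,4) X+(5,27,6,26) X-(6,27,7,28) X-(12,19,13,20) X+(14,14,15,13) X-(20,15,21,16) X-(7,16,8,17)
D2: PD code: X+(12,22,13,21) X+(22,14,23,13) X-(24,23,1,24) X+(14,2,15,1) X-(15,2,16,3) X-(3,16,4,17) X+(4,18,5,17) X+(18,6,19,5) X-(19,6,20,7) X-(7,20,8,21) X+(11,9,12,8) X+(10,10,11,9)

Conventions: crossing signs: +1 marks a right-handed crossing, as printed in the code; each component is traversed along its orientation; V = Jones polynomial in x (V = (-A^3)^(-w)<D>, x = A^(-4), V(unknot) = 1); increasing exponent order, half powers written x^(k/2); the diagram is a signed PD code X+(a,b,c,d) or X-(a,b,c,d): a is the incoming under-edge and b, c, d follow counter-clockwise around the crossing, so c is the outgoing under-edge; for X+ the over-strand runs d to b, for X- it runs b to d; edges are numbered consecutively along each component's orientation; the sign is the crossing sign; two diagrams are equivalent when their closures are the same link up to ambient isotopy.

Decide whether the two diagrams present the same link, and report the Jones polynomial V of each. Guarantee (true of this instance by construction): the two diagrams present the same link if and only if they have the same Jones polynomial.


equivalent: no
V(D1) = x + x^3 - x^4  (w +2, c 14, <D> = -A^-10 + A^-6 + A^2)
V(D2) = 1  (w +2, c 12, <D> = A^6)
why: 2 values of V(x) split the 2 diagrams


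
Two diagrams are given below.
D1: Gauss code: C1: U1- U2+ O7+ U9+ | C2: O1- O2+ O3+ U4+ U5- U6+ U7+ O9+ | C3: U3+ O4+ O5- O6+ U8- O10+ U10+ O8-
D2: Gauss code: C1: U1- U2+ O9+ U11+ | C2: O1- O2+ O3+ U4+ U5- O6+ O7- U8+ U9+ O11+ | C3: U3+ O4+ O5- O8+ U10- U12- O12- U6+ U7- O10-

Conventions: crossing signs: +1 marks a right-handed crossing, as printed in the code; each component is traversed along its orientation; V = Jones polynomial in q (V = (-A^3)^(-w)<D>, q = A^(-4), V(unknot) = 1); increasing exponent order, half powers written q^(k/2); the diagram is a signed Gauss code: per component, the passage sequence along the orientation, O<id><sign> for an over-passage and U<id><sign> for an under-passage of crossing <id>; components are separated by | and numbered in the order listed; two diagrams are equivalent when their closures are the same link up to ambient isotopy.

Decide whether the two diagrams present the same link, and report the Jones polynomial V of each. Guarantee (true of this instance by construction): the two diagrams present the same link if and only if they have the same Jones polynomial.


equivalent: yes
D1 (bracket A^-8 + 2 + A^8; 10 crossings at w = +4): V = q + 2q^3 + q^5
V(D2) = q + 2q^3 + q^5  (w +2, c 12, <D> = A^-14 + 2A^-6 + A^2)
key observation: one V(q) for all 2 diagrams — one class (guaranteed)


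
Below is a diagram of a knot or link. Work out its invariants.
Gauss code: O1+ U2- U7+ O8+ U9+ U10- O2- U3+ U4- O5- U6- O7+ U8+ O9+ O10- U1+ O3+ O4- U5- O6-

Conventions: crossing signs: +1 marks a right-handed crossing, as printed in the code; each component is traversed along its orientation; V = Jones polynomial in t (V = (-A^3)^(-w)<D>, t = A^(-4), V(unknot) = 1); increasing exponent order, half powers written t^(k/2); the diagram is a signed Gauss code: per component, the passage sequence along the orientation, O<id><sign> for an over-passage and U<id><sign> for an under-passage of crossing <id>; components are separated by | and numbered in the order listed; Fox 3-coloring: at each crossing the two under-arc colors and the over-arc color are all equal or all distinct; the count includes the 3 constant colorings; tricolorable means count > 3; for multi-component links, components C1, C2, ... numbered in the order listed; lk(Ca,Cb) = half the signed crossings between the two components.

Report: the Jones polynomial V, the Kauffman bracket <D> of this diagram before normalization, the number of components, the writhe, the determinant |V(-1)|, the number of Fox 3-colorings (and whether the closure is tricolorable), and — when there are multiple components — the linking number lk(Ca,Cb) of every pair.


V = t^-2 - t^-1 + 1 - t + t^2
<D> = A^-8 - A^-4 + 1 - A^4 + A^8 (w = 0)
1 component over 10 crossings, w = 0
3 Fox colorings among 3^10, |V(-1)| = 5: not tricolorable
why: V spans 4 powers of t: at least 4 crossings in any diagram


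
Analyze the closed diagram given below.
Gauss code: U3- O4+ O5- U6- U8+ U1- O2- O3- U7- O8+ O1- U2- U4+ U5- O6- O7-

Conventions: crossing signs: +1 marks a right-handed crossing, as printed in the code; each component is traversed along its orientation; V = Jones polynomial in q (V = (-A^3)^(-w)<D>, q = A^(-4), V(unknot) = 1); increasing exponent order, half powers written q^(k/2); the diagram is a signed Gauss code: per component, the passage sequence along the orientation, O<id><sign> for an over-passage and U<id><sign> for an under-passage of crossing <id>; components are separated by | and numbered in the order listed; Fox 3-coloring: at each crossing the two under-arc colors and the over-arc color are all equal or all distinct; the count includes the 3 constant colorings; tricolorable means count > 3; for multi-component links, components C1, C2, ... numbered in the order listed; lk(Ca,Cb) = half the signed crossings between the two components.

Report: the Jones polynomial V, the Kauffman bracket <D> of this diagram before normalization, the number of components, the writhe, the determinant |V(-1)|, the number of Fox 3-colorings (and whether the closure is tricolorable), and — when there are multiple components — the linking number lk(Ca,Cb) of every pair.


V = -q^-4 + q^-3 + q^-1
<D> = A^-8 + 1 - A^4 (w = -4)
1 component over 8 crossings, w = -4
9 Fox colorings among 3^8, |V(-1)| = 3: tricolorable
why: |V(-1)| = 3: so tricolorable, since 3 divides 3


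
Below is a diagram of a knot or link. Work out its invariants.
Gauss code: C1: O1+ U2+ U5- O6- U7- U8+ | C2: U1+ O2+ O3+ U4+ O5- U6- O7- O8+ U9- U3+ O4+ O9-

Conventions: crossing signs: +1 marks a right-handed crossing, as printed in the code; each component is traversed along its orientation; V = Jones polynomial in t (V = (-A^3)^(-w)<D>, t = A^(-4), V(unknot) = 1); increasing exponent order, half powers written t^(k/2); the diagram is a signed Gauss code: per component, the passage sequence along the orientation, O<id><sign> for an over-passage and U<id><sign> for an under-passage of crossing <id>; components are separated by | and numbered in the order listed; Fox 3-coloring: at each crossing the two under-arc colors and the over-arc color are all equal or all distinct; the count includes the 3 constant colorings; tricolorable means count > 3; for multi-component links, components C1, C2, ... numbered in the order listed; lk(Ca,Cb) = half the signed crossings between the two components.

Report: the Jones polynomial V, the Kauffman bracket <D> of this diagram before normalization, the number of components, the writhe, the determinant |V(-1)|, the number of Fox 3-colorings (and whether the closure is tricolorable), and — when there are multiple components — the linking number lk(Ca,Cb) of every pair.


V(t) = -t^(-3/2) + t^(-1/2) - 2t^(1/2) + t^(3/2) - 2t^(5/2) + t^(7/2)
bracket: -A^-11 + 2A^-7 - A^-3 + 2A - A^5 + A^9, w = +1
2 components, writhe +1, over 9 crossings
lk(C1,C2) = 0
det 8, colorings 3 of 3^9 — not tricolorable
observation: the 1 component pair carries total linking 0


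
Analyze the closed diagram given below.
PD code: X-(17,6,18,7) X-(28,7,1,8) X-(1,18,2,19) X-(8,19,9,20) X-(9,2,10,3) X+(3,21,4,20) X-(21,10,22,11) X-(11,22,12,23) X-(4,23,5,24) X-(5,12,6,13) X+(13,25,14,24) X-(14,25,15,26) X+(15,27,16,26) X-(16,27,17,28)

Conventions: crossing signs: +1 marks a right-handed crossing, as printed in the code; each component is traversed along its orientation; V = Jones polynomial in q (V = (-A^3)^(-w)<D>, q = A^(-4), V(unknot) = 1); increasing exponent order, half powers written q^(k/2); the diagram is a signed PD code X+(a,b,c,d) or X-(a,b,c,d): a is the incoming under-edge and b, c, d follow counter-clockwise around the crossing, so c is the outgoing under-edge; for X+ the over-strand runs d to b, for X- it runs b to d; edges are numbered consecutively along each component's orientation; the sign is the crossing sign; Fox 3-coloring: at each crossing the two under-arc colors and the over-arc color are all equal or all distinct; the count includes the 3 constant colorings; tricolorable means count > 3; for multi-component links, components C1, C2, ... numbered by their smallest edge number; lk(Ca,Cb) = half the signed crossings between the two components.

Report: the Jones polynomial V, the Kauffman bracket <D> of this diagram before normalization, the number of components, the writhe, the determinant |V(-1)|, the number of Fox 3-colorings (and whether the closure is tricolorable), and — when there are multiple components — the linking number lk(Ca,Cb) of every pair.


V(q) = -q^-8 + q^-5 + q^-3
bracket: A^-12 + A^-4 - A^8, w = -8
1 component, writhe -8, over 14 crossings
det 3, colorings 9 of 3^14 — tricolorable
observation: w = -8 (over 14 crossings) is diagram-only; (-A^3)^(8) removes it from V


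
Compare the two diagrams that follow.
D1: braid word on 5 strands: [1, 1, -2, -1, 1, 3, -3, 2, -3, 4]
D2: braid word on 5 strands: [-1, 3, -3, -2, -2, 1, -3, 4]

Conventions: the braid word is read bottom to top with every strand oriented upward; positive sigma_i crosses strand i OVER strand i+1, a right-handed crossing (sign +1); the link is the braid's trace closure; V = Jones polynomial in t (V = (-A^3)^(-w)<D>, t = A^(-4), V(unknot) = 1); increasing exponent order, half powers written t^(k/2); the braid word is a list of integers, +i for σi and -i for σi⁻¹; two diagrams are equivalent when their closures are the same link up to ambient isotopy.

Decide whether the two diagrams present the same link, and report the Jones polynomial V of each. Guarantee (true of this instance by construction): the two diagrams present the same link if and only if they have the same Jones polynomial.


equivalent: no
V(D1) = 1 + t + t^2 + t^3  (w +2, c 10, <D> = A^-6 + A^-2 + A^2 + A^6)
V(D2) = t^-3 + t^-2 + t^-1 + 1  (w -2, c 8, <D> = A^-6 + A^-2 + A^2 + A^6)
why: 2 values of V(t) split the 2 diagrams


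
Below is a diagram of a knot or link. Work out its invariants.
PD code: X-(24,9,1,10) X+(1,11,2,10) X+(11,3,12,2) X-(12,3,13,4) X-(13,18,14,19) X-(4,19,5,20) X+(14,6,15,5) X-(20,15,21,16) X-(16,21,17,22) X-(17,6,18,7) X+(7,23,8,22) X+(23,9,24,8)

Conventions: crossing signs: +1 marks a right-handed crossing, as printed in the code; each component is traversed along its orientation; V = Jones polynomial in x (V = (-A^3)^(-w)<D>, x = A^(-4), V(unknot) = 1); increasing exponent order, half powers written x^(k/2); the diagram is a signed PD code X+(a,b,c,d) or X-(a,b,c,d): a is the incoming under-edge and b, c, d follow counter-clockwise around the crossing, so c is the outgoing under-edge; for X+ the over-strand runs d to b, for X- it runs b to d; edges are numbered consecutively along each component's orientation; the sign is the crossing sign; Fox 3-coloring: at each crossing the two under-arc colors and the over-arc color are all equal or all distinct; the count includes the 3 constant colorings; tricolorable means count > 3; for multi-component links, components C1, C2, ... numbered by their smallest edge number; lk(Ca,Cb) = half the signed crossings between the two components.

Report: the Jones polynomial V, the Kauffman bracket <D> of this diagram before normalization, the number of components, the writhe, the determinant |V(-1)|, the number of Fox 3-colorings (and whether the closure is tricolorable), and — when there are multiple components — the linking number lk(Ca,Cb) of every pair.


Jones polynomial: V(x) = -x^-5 + x^-4 - x^-3 + 2x^-2 - x^-1 + 2 - x
<D> = -A^-10 + 2A^-6 - A^-2 + 2A^2 - A^6 + A^10 - A^14; writhe -2
components 1, writhe -2 (12 crossings)
3-colorings: 9 of 3^12, det 9 — tricolorable
note: det 9 = |V(-1)|; divisible by 3, so tricolorable


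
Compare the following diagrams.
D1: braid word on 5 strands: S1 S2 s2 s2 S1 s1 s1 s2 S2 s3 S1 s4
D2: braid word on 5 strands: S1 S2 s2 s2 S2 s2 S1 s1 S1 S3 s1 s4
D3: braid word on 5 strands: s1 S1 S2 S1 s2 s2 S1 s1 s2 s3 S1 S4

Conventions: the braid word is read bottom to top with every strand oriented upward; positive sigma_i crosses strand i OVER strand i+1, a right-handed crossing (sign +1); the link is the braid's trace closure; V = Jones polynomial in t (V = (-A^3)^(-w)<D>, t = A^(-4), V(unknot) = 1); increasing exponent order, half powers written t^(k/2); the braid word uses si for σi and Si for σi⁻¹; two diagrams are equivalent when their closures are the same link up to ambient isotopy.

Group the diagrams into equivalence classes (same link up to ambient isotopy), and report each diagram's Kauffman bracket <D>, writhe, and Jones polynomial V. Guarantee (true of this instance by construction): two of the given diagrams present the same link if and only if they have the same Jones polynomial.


grouping into links: {D1, D2, D3}
V(D1) = 1  (w +2, c 12, <D> = A^6)
V(D2) = 1  (w 0, c 12, <D> = 1)
V(D3) = 1  [12 crossings, <D> = 1, w = 0]
why: one V(t) for all 3 diagrams — one class (guaranteed)


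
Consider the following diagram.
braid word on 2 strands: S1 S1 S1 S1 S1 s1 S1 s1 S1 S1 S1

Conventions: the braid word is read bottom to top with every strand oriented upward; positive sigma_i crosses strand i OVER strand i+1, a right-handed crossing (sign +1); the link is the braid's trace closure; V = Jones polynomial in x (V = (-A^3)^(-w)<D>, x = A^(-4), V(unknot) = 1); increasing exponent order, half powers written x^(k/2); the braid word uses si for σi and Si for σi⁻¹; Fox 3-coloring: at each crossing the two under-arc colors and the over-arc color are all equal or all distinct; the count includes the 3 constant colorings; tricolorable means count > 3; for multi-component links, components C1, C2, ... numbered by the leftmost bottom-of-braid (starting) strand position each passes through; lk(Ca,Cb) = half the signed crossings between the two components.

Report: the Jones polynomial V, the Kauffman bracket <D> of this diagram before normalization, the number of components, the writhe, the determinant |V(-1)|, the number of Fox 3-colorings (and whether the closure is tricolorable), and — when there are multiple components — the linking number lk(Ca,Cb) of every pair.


V = -x^-10 + x^-9 - x^-8 + x^-7 - x^-6 + x^-5 + x^-3
<D> = -A^-9 - A^-1 + A^3 - A^7 + A^11 - A^15 + A^19 (w = -7)
1 component over 11 crossings, w = -7
3 Fox colorings among 3^11, |V(-1)| = 7: not tricolorable
why: V spans 7 powers of x: at least 7 crossings in any diagram


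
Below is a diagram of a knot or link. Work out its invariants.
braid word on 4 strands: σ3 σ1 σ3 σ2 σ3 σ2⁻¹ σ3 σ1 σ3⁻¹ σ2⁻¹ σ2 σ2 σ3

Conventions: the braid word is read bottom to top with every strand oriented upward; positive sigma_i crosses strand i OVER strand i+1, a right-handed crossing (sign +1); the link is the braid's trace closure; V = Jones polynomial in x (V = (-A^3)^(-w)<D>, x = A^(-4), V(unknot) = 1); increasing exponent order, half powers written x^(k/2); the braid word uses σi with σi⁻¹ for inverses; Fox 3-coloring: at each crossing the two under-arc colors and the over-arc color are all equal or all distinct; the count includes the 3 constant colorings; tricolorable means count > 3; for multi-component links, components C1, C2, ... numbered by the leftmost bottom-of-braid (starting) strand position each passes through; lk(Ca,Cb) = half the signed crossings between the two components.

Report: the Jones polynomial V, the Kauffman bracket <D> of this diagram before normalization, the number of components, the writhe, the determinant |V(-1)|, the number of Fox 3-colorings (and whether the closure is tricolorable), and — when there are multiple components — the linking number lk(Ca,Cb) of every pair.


Jones polynomial: V(x) = x^2 + x^4 - x^5 + x^6 - x^7
<D> = A^-7 - A^-3 + A - A^5 - A^13; writhe +7
components 1, writhe +7 (13 crossings)
3-colorings: 3 of 3^13, det 5 — not tricolorable
note: w = +7 shifts under R1 moves; the (-A^3)^(-7) factor cancels that in V


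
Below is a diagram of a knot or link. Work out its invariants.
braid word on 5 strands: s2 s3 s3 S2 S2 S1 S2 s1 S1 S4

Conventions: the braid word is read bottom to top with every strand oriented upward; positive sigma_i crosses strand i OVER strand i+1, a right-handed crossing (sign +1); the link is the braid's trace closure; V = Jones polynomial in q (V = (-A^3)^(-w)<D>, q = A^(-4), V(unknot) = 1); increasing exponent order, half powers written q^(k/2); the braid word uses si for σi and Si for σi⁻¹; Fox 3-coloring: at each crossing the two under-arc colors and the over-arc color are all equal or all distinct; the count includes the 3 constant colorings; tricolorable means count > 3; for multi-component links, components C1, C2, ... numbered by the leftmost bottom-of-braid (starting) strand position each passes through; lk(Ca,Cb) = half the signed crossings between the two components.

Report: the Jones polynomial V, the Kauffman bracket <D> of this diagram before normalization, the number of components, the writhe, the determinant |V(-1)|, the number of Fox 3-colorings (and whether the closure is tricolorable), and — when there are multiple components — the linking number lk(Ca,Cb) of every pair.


Jones polynomial: V(q) = q^-2 + 2 + q^2
<D> = A^-14 + 2A^-6 + A^2; writhe -2
components 3, writhe -2 (10 crossings)
linking number lk(C1,C2) = -1
lk(C1,C3): 0
lk(C2,C3) = +1
3-colorings: 3 of 3^10, det 4 — not tricolorable
note: V is palindromic (span 4, det 4): q -> 1/q fixes it; necessary, not sufficient, for amphichirality


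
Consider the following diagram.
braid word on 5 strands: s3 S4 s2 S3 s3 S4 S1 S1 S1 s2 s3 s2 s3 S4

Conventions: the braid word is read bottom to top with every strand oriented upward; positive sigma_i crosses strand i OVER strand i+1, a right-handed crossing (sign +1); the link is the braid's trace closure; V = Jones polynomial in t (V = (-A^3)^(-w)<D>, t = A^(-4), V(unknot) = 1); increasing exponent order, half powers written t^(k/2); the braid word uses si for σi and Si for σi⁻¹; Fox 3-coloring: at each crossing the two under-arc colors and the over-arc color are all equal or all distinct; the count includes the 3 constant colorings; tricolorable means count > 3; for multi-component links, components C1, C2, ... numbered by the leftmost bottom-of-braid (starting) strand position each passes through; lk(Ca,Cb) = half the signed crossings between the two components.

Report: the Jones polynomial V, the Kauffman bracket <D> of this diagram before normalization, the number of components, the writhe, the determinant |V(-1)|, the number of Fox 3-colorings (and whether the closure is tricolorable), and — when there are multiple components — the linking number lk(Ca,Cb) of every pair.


V = t^-6 - 3t^-5 + 4t^-4 - 7t^-3 + 10t^-2 - 10t^-1 + 11 - 9t + 7t^2 - 4t^3 + 2t^4 - t^5
<D> = -A^-20 + 2A^-16 - 4A^-12 + 7A^-8 - 9A^-4 + 11 - 10A^4 + 10A^8 - 7A^12 + 4A^16 - 3A^20 + A^24 (w = 0)
1 component over 14 crossings, w = 0
9 Fox colorings among 3^14, |V(-1)| = 69: tricolorable
why: the span of V is 11, forcing >= 11 crossings in any diagram


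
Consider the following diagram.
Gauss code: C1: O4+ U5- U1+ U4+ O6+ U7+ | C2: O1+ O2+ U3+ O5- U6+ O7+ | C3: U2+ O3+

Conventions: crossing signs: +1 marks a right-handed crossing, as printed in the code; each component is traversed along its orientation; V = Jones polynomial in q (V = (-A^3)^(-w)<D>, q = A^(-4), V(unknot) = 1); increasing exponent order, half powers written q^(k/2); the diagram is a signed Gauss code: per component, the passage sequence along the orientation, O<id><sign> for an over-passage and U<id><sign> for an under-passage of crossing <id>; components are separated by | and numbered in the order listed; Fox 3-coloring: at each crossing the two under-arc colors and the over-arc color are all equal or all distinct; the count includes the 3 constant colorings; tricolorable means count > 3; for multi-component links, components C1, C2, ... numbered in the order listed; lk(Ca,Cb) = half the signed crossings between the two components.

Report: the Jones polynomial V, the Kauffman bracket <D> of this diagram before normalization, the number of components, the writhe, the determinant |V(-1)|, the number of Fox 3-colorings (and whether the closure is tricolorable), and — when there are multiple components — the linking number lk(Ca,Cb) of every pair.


V = q + 2q^3 + q^5
<D> = -A^-5 - 2A^3 - A^11 (w = +5)
3 components over 7 crossings, w = +5
lk(C1,C2): +1
lk(C1,C3) = 0
linking number lk(C2,C3) = +1
3 Fox colorings among 3^7, |V(-1)| = 4: not tricolorable
why: summing lk over 3 pairs gives +2


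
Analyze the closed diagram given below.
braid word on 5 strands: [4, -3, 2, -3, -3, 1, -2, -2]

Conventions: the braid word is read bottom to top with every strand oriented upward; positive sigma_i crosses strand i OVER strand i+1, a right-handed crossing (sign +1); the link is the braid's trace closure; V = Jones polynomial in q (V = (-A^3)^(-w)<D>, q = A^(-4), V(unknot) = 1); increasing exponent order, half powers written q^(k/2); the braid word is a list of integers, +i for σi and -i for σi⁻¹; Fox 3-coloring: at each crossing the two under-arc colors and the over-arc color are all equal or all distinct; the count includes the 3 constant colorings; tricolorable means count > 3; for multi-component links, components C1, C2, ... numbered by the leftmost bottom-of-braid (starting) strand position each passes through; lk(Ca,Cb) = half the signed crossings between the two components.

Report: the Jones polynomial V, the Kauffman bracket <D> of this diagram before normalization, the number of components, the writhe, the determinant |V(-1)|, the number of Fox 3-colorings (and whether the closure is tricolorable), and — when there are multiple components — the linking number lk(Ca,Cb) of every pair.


V(q) = -q^-6 + q^-5 - q^-4 + 2q^-3 - q^-2 + q^-1
bracket: A^-2 - A^2 + 2A^6 - A^10 + A^14 - A^18, w = -2
1 component, writhe -2, over 8 crossings
det 7, colorings 3 of 3^8 — not tricolorable
observation: |V(-1)| = 7: so not tricolorable, since 3 does not divide 7


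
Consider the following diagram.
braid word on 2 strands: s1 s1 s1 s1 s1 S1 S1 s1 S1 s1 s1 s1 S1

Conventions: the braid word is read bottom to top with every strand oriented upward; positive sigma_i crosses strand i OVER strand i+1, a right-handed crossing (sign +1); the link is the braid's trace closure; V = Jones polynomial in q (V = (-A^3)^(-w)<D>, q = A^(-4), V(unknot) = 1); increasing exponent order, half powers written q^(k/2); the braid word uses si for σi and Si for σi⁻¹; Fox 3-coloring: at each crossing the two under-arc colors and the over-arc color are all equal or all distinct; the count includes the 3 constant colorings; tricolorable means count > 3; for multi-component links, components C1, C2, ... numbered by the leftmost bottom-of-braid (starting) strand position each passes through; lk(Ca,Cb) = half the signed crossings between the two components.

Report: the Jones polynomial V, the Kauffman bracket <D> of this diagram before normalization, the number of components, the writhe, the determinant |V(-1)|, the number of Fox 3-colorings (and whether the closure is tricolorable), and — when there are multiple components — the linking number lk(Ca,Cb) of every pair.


V = q^2 + q^4 - q^5 + q^6 - q^7
<D> = A^-13 - A^-9 + A^-5 - A^-1 - A^7 (w = +5)
1 component over 13 crossings, w = +5
3 Fox colorings among 3^13, |V(-1)| = 5: not tricolorable
why: the word shrinks to σ1 σ1 σ1 σ1 σ1 after cancelling


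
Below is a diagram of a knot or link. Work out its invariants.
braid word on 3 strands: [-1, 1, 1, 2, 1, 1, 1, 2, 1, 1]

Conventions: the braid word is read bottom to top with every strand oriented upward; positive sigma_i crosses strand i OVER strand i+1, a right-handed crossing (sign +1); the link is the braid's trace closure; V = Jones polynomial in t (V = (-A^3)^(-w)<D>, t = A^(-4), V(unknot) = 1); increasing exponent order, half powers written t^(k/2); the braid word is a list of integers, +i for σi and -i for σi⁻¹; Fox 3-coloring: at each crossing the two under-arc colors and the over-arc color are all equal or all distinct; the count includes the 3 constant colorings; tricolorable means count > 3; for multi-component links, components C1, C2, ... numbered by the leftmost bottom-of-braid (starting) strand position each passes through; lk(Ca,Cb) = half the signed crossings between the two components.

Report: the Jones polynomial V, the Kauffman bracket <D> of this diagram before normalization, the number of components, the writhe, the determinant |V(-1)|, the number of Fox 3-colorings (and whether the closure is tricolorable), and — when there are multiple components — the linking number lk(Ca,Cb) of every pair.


V = t^3 + t^5 - t^8
<D> = -A^-8 + A^4 + A^12 (w = +8)
1 component over 10 crossings, w = +8
9 Fox colorings among 3^10, |V(-1)| = 3: tricolorable
why: w = +8 (over 10 crossings) is diagram-only; (-A^3)^(-8) removes it from V


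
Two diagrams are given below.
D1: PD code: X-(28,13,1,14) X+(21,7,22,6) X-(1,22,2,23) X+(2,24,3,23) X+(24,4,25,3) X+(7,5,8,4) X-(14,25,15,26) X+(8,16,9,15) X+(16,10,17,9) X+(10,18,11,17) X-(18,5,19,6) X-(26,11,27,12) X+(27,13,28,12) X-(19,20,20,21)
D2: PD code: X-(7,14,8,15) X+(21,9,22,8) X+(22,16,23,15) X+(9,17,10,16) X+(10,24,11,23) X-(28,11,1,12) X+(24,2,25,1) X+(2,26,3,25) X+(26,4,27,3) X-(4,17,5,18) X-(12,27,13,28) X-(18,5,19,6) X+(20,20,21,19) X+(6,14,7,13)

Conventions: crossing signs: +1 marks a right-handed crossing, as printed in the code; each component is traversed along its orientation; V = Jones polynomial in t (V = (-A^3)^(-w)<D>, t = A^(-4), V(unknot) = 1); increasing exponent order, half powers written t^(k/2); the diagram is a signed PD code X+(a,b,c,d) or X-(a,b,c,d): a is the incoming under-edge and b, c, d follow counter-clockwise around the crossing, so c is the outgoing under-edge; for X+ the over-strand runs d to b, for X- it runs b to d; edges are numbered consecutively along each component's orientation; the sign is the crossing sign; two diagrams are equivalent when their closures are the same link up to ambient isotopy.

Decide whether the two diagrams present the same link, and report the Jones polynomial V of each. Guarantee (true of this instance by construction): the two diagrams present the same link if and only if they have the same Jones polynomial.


same link: yes
V(D1) = t^-1 - 1 + 2t - 2t^2 + 2t^3 - 2t^4 + t^5  [14 crossings, <D> = A^-14 - 2A^-10 + 2A^-6 - 2A^-2 + 2A^2 - A^6 + A^10, w = +2]
V(D2) = t^-1 - 1 + 2t - 2t^2 + 2t^3 - 2t^4 + t^5  [14 crossings, <D> = A^-8 - 2A^-4 + 2 - 2A^4 + 2A^8 - A^12 + A^16, w = +4]
insight: all 2 diagrams share one V(t), hence one class


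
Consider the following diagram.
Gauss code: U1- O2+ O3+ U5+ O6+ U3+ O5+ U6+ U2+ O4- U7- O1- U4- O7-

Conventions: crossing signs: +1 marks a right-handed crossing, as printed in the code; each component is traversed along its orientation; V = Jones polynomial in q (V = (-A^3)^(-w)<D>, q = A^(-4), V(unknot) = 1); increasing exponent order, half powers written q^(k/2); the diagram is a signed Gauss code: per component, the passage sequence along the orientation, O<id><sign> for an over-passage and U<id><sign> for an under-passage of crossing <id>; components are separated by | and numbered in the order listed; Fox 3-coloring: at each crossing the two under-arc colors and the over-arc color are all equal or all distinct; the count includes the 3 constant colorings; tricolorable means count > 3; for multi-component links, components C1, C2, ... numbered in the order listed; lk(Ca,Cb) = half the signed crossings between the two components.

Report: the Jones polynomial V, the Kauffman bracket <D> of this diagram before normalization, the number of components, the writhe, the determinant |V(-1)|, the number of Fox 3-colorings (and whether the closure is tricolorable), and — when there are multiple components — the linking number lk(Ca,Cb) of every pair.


V = -q^-3 + q^-2 - q^-1 + 3 - q + q^2 - q^3
<D> = A^-9 - A^-5 + A^-1 - 3A^3 + A^7 - A^11 + A^15 (w = +1)
1 component over 7 crossings, w = +1
27 Fox colorings among 3^7, |V(-1)| = 9: tricolorable
why: w = +1 shifts under R1 moves; the (-A^3)^(-1) factor cancels that in V


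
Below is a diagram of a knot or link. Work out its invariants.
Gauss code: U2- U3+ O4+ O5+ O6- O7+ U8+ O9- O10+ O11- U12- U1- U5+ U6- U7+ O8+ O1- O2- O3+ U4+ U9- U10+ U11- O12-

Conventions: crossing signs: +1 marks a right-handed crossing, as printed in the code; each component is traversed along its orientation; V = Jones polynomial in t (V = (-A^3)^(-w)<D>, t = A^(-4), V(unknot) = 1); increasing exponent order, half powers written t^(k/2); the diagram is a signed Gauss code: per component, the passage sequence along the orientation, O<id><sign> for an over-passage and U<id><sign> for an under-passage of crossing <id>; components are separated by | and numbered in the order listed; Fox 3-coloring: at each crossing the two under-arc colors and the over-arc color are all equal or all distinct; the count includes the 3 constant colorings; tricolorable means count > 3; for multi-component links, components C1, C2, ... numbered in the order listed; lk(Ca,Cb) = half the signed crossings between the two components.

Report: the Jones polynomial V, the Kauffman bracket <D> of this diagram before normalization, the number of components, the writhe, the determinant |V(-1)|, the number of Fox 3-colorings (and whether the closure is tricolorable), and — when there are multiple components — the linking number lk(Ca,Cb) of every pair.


Jones polynomial: V(t) = t^-2 - t^-1 + 1 - t + t^2
<D> = A^-8 - A^-4 + 1 - A^4 + A^8; writhe 0
components 1, writhe 0 (12 crossings)
3-colorings: 3 of 3^12, det 5 — not tricolorable
note: V is palindromic (span 4, det 5): t -> 1/t fixes it; necessary, not sufficient, for amphichirality


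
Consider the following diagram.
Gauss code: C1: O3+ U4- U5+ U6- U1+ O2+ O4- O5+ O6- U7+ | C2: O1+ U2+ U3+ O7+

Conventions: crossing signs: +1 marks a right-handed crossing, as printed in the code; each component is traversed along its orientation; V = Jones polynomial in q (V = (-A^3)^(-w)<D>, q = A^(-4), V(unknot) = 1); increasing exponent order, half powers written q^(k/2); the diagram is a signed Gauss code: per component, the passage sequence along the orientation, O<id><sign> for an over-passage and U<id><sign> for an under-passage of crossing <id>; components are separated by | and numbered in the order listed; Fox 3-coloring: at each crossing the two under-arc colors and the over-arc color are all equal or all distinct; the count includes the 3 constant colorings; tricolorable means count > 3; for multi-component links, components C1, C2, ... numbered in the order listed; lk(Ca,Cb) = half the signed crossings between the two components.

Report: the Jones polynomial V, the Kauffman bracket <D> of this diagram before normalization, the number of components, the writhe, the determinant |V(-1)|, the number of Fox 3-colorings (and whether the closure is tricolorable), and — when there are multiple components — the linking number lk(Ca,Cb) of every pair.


V = -q^(1/2) + q^(3/2) - q^(5/2) - q^(9/2)
<D> = A^-9 + A^-1 - A^3 + A^7 (w = +3)
2 components over 7 crossings, w = +3
lk(C1,C2): +2
3 Fox colorings among 3^7, |V(-1)| = 4: not tricolorable
why: the 1 component pair carries total linking +2


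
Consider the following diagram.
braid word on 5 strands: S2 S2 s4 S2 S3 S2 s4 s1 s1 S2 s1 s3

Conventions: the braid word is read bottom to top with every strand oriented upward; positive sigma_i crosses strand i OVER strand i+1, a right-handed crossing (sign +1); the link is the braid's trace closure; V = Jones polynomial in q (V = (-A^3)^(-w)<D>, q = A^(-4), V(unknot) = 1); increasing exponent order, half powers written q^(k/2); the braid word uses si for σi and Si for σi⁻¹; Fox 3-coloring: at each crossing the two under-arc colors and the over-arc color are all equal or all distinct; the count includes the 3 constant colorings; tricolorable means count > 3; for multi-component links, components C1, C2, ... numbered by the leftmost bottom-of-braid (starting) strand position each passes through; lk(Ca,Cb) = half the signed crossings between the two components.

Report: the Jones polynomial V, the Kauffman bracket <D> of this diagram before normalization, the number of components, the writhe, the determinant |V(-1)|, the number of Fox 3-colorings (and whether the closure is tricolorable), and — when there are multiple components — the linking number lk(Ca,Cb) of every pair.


V = -q^-5 + 2q^-4 - 3q^-3 + 4q^-2 - 4q^-1 + 5 - 3q + 2q^2 - q^3
<D> = -A^-12 + 2A^-8 - 3A^-4 + 5 - 4A^4 + 4A^8 - 3A^12 + 2A^16 - A^20 (w = 0)
1 component over 12 crossings, w = 0
3 Fox colorings among 3^12, |V(-1)| = 25: not tricolorable
why: det 25 = |V(-1)|; not divisible by 3, so not tricolorable


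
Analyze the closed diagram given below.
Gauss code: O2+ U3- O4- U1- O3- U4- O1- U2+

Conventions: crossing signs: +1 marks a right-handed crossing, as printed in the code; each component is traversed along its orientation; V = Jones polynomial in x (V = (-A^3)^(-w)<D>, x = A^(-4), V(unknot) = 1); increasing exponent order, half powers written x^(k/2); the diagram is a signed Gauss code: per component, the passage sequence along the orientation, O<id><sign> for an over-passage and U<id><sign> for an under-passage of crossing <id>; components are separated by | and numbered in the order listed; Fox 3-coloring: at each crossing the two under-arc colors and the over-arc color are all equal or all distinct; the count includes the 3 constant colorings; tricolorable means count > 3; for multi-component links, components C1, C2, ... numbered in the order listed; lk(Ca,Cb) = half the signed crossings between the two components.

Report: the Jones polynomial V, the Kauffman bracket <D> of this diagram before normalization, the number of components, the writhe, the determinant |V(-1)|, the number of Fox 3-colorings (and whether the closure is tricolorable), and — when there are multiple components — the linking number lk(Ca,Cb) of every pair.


V = -x^-4 + x^-3 + x^-1
<D> = A^-2 + A^6 - A^10 (w = -2)
1 component over 4 crossings, w = -2
9 Fox colorings among 3^4, |V(-1)| = 3: tricolorable
why: w = -2 shifts under R1 moves; the (-A^3)^(2) factor cancels that in V


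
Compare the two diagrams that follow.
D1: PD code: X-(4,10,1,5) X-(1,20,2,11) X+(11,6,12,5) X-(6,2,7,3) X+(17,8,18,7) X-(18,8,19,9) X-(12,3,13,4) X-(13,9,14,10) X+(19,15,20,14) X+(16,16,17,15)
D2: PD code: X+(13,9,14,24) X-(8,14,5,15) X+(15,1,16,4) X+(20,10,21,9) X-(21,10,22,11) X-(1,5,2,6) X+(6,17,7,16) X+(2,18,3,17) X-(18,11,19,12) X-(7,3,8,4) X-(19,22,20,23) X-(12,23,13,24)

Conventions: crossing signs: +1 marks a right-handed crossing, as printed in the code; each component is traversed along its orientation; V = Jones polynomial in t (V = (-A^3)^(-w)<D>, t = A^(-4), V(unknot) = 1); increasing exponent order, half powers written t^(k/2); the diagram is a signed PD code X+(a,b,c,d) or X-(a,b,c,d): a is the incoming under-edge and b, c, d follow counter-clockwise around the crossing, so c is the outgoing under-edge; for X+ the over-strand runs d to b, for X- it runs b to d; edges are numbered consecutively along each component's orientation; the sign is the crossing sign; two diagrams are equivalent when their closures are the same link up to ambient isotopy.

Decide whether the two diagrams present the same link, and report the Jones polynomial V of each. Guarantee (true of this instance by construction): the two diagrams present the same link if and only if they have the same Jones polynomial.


equivalent: no
D1 (bracket A^-2 + 2A^6 + A^14; 10 crossings at w = -2): V = t^-5 + 2t^-3 + t^-1
V(D2) = t^-2 + 2 + t^2  (w -2, c 12, <D> = A^-14 + 2A^-6 + A^2)
key observation: comparing 2 Jones polynomials yields 2 groups


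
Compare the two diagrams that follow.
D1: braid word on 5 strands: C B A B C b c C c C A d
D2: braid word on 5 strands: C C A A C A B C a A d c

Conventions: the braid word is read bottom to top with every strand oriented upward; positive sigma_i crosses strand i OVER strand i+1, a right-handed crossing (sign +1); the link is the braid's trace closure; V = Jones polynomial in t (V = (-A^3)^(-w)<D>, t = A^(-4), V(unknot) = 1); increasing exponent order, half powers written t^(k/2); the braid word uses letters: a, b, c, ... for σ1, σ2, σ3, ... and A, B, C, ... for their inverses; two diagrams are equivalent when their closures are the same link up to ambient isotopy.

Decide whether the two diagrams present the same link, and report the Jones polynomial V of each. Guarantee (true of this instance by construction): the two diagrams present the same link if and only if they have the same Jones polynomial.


equivalent: no
D1 (bracket A^-8 - A^-4 + 2 - A^4 + A^8 - A^12; 12 crossings at w = -4): V = -t^-6 + t^-5 - t^-4 + 2t^-3 - t^-2 + t^-1
D2 (bracket A^-10 + 2A^-2 - 2A^2 + A^6 - 2A^10 + A^14; 12 crossings at w = -6): V = t^-8 - 2t^-7 + t^-6 - 2t^-5 + 2t^-4 + t^-2
key observation: 2 classes among 2 diagrams; unequal V(t) rules out equality


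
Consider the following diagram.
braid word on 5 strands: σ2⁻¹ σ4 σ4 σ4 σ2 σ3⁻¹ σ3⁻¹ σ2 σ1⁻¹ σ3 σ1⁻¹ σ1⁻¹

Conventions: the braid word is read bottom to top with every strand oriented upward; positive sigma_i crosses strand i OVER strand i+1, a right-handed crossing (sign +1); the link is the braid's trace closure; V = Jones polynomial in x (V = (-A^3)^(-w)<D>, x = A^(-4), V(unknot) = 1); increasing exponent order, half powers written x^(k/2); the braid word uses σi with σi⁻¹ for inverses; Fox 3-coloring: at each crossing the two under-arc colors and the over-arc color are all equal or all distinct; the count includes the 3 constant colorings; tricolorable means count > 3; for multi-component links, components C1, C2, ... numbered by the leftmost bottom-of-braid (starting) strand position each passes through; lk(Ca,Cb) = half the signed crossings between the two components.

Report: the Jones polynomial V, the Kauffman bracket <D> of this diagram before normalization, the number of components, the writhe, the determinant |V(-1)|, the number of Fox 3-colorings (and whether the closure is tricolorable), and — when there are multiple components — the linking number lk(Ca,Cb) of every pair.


V = -x^-3 + x^-2 - x^-1 + 3 - x + x^2 - x^3
<D> = -A^-12 + A^-8 - A^-4 + 3 - A^4 + A^8 - A^12 (w = 0)
1 component over 12 crossings, w = 0
27 Fox colorings among 3^12, |V(-1)| = 9: tricolorable
why: the span of V is 6, forcing >= 6 crossings in any diagram
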